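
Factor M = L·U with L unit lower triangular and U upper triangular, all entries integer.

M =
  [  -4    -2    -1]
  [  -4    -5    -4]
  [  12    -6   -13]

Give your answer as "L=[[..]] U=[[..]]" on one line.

L=[[1,0,0],[1,1,0],[-3,4,1]] U=[[-4,-2,-1],[0,-3,-3],[0,0,-4]]

  row1 -= 1·row0 → [0,-3,-3]
  row2 -= -3·row0 → [0,-12,-16]
  row2 -= 4·row1 → [0,0,-4]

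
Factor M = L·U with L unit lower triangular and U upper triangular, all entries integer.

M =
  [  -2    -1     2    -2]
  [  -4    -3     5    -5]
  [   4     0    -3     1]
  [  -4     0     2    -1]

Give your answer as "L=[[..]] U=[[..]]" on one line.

  r1 -= 2·r0 → [0,-1,1,-1]
  r2 -= -2·r0 → [0,-2,1,-3]
  r3 -= 2·r0 → [0,2,-2,3]
  r2 -= 2·r1 → [0,0,-1,-1]
  r3 -= -2·r1 → [0,0,0,1]
  r3 -= 0·r2 → [0,0,0,1]

L=[[1,0,0,0],[2,1,0,0],[-2,2,1,0],[2,-2,0,1]] U=[[-2,-1,2,-2],[0,-1,1,-1],[0,0,-1,-1],[0,0,0,1]]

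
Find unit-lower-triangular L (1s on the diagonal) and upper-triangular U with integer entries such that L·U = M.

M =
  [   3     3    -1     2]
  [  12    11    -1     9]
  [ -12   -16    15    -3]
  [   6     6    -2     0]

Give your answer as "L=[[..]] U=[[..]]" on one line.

L=[[1,0,0,0],[4,1,0,0],[-4,4,1,0],[2,0,0,1]] U=[[3,3,-1,2],[0,-1,3,1],[0,0,-1,1],[0,0,0,-4]]

  R1 -= 4·R0 → [0,-1,3,1]
  R2 -= -4·R0 → [0,-4,11,5]
  R3 -= 2·R0 → [0,0,0,-4]
  R2 -= 4·R1 → [0,0,-1,1]
  R3 -= 0·R1 → [0,0,0,-4]
  R3 -= 0·R2 → [0,0,0,-4]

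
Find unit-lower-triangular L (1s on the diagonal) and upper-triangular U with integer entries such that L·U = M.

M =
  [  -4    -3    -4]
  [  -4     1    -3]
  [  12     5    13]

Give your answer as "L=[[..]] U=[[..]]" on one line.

L=[[1,0,0],[1,1,0],[-3,-1,1]] U=[[-4,-3,-4],[0,4,1],[0,0,2]]

  row1 -= 1·row0 → [0,4,1]
  row2 -= -3·row0 → [0,-4,1]
  row2 -= -1·row1 → [0,0,2]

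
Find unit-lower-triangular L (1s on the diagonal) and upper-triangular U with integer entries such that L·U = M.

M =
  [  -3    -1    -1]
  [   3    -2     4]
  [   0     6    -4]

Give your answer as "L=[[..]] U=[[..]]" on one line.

L=[[1,0,0],[-1,1,0],[0,-2,1]] U=[[-3,-1,-1],[0,-3,3],[0,0,2]]

  R1 -= -1·R0 → [0,-3,3]
  R2 -= 0·R0 → [0,6,-4]
  R2 -= -2·R1 → [0,0,2]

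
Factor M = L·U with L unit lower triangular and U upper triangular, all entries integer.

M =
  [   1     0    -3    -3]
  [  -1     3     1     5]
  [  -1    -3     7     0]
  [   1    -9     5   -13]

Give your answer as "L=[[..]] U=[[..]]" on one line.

  R1 -= -1·R0 → [0,3,-2,2]
  R2 -= -1·R0 → [0,-3,4,-3]
  R3 -= 1·R0 → [0,-9,8,-10]
  R2 -= -1·R1 → [0,0,2,-1]
  R3 -= -3·R1 → [0,0,2,-4]
  R3 -= 1·R2 → [0,0,0,-3]

L=[[1,0,0,0],[-1,1,0,0],[-1,-1,1,0],[1,-3,1,1]] U=[[1,0,-3,-3],[0,3,-2,2],[0,0,2,-1],[0,0,0,-3]]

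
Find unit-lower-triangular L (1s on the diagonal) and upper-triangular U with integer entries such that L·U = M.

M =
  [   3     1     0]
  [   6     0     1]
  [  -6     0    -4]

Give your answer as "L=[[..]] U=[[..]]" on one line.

  R1 -= 2·R0 → [0,-2,1]
  R2 -= -2·R0 → [0,2,-4]
  R2 -= -1·R1 → [0,0,-3]

L=[[1,0,0],[2,1,0],[-2,-1,1]] U=[[3,1,0],[0,-2,1],[0,0,-3]]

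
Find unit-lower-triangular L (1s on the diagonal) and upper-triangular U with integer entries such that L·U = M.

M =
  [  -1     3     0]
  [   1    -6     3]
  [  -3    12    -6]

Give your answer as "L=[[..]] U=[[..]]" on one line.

L=[[1,0,0],[-1,1,0],[3,-1,1]] U=[[-1,3,0],[0,-3,3],[0,0,-3]]

  r1 -= -1·r0 → [0,-3,3]
  r2 -= 3·r0 → [0,3,-6]
  r2 -= -1·r1 → [0,0,-3]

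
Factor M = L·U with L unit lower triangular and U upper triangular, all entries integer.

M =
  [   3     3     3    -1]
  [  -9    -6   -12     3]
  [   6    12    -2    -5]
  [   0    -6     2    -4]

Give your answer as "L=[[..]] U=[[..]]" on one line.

  row1 -= -3·row0 → [0,3,-3,0]
  row2 -= 2·row0 → [0,6,-8,-3]
  row3 -= 0·row0 → [0,-6,2,-4]
  row2 -= 2·row1 → [0,0,-2,-3]
  row3 -= -2·row1 → [0,0,-4,-4]
  row3 -= 2·row2 → [0,0,0,2]

L=[[1,0,0,0],[-3,1,0,0],[2,2,1,0],[0,-2,2,1]] U=[[3,3,3,-1],[0,3,-3,0],[0,0,-2,-3],[0,0,0,2]]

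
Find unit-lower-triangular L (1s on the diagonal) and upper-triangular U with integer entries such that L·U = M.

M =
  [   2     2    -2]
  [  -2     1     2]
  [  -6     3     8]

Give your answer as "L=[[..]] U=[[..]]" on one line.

L=[[1,0,0],[-1,1,0],[-3,3,1]] U=[[2,2,-2],[0,3,0],[0,0,2]]

  r1 -= -1·r0 → [0,3,0]
  r2 -= -3·r0 → [0,9,2]
  r2 -= 3·r1 → [0,0,2]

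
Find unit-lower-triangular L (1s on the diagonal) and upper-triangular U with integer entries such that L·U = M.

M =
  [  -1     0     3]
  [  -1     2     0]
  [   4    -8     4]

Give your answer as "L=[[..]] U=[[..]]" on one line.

L=[[1,0,0],[1,1,0],[-4,-4,1]] U=[[-1,0,3],[0,2,-3],[0,0,4]]

  r1 -= 1·r0 → [0,2,-3]
  r2 -= -4·r0 → [0,-8,16]
  r2 -= -4·r1 → [0,0,4]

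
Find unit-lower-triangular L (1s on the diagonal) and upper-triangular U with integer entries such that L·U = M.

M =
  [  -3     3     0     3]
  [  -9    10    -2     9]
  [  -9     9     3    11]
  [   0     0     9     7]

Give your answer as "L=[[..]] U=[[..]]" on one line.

L=[[1,0,0,0],[3,1,0,0],[3,0,1,0],[0,0,3,1]] U=[[-3,3,0,3],[0,1,-2,0],[0,0,3,2],[0,0,0,1]]

  R1 -= 3·R0 → [0,1,-2,0]
  R2 -= 3·R0 → [0,0,3,2]
  R3 -= 0·R0 → [0,0,9,7]
  R2 -= 0·R1 → [0,0,3,2]
  R3 -= 0·R1 → [0,0,9,7]
  R3 -= 3·R2 → [0,0,0,1]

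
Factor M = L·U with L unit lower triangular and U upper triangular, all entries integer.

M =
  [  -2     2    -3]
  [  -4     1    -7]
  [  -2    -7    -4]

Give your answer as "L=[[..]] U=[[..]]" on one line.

L=[[1,0,0],[2,1,0],[1,3,1]] U=[[-2,2,-3],[0,-3,-1],[0,0,2]]

  row1 -= 2·row0 → [0,-3,-1]
  row2 -= 1·row0 → [0,-9,-1]
  row2 -= 3·row1 → [0,0,2]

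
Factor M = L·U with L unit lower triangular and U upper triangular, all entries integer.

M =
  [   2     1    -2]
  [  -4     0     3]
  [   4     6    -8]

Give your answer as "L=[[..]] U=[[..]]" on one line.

L=[[1,0,0],[-2,1,0],[2,2,1]] U=[[2,1,-2],[0,2,-1],[0,0,-2]]

  r1 -= -2·r0 → [0,2,-1]
  r2 -= 2·r0 → [0,4,-4]
  r2 -= 2·r1 → [0,0,-2]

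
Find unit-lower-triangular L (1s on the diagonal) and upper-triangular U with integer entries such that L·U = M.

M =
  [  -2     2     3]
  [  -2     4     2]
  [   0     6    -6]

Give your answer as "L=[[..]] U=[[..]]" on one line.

  row1 -= 1·row0 → [0,2,-1]
  row2 -= 0·row0 → [0,6,-6]
  row2 -= 3·row1 → [0,0,-3]

L=[[1,0,0],[1,1,0],[0,3,1]] U=[[-2,2,3],[0,2,-1],[0,0,-3]]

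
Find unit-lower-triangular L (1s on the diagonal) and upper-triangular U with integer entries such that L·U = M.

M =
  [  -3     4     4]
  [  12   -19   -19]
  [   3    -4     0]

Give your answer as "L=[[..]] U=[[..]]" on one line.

L=[[1,0,0],[-4,1,0],[-1,0,1]] U=[[-3,4,4],[0,-3,-3],[0,0,4]]

  r1 -= -4·r0 → [0,-3,-3]
  r2 -= -1·r0 → [0,0,4]
  r2 -= 0·r1 → [0,0,4]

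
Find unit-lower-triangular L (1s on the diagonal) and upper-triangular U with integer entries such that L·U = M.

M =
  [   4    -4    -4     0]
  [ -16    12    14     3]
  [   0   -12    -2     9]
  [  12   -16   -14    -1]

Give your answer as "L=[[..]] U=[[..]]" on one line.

  R1 -= -4·R0 → [0,-4,-2,3]
  R2 -= 0·R0 → [0,-12,-2,9]
  R3 -= 3·R0 → [0,-4,-2,-1]
  R2 -= 3·R1 → [0,0,4,0]
  R3 -= 1·R1 → [0,0,0,-4]
  R3 -= 0·R2 → [0,0,0,-4]

L=[[1,0,0,0],[-4,1,0,0],[0,3,1,0],[3,1,0,1]] U=[[4,-4,-4,0],[0,-4,-2,3],[0,0,4,0],[0,0,0,-4]]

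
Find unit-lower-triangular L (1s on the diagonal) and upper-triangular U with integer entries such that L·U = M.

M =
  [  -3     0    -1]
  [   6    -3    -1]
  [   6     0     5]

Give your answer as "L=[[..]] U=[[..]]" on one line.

  r1 -= -2·r0 → [0,-3,-3]
  r2 -= -2·r0 → [0,0,3]
  r2 -= 0·r1 → [0,0,3]

L=[[1,0,0],[-2,1,0],[-2,0,1]] U=[[-3,0,-1],[0,-3,-3],[0,0,3]]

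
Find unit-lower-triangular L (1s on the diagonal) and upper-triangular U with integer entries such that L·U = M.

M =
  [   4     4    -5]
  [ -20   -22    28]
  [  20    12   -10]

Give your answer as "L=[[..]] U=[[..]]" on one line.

  R1 -= -5·R0 → [0,-2,3]
  R2 -= 5·R0 → [0,-8,15]
  R2 -= 4·R1 → [0,0,3]

L=[[1,0,0],[-5,1,0],[5,4,1]] U=[[4,4,-5],[0,-2,3],[0,0,3]]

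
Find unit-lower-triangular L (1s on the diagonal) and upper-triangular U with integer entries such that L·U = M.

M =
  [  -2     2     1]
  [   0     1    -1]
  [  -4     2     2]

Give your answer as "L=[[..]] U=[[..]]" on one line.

  R1 -= 0·R0 → [0,1,-1]
  R2 -= 2·R0 → [0,-2,0]
  R2 -= -2·R1 → [0,0,-2]

L=[[1,0,0],[0,1,0],[2,-2,1]] U=[[-2,2,1],[0,1,-1],[0,0,-2]]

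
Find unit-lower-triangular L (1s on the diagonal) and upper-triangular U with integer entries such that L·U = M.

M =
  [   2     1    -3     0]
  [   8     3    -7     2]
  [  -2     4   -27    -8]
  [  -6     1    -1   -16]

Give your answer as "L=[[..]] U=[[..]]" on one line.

L=[[1,0,0,0],[4,1,0,0],[-1,-5,1,0],[-3,-4,-2,1]] U=[[2,1,-3,0],[0,-1,5,2],[0,0,-5,2],[0,0,0,-4]]

  R1 -= 4·R0 → [0,-1,5,2]
  R2 -= -1·R0 → [0,5,-30,-8]
  R3 -= -3·R0 → [0,4,-10,-16]
  R2 -= -5·R1 → [0,0,-5,2]
  R3 -= -4·R1 → [0,0,10,-8]
  R3 -= -2·R2 → [0,0,0,-4]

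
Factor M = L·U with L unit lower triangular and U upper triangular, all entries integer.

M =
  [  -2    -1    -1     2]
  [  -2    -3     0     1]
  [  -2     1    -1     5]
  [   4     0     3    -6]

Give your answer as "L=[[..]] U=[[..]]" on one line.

L=[[1,0,0,0],[1,1,0,0],[1,-1,1,0],[-2,1,0,1]] U=[[-2,-1,-1,2],[0,-2,1,-1],[0,0,1,2],[0,0,0,-1]]

  R1 -= 1·R0 → [0,-2,1,-1]
  R2 -= 1·R0 → [0,2,0,3]
  R3 -= -2·R0 → [0,-2,1,-2]
  R2 -= -1·R1 → [0,0,1,2]
  R3 -= 1·R1 → [0,0,0,-1]
  R3 -= 0·R2 → [0,0,0,-1]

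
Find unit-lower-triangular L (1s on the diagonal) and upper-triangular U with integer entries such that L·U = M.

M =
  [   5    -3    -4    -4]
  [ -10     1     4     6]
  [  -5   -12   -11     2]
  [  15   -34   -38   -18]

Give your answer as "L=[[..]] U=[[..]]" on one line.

  row1 -= -2·row0 → [0,-5,-4,-2]
  row2 -= -1·row0 → [0,-15,-15,-2]
  row3 -= 3·row0 → [0,-25,-26,-6]
  row2 -= 3·row1 → [0,0,-3,4]
  row3 -= 5·row1 → [0,0,-6,4]
  row3 -= 2·row2 → [0,0,0,-4]

L=[[1,0,0,0],[-2,1,0,0],[-1,3,1,0],[3,5,2,1]] U=[[5,-3,-4,-4],[0,-5,-4,-2],[0,0,-3,4],[0,0,0,-4]]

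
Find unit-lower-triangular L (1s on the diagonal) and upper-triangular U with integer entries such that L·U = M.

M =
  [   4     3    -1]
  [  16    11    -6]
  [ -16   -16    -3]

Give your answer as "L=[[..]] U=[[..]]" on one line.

L=[[1,0,0],[4,1,0],[-4,4,1]] U=[[4,3,-1],[0,-1,-2],[0,0,1]]

  r1 -= 4·r0 → [0,-1,-2]
  r2 -= -4·r0 → [0,-4,-7]
  r2 -= 4·r1 → [0,0,1]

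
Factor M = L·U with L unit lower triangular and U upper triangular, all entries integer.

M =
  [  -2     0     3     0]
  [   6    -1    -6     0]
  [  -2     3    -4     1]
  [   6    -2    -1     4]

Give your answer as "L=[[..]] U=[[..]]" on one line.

  R1 -= -3·R0 → [0,-1,3,0]
  R2 -= 1·R0 → [0,3,-7,1]
  R3 -= -3·R0 → [0,-2,8,4]
  R2 -= -3·R1 → [0,0,2,1]
  R3 -= 2·R1 → [0,0,2,4]
  R3 -= 1·R2 → [0,0,0,3]

L=[[1,0,0,0],[-3,1,0,0],[1,-3,1,0],[-3,2,1,1]] U=[[-2,0,3,0],[0,-1,3,0],[0,0,2,1],[0,0,0,3]]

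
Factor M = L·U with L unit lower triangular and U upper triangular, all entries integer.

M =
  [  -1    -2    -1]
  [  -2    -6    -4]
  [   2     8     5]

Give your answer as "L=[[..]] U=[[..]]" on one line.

L=[[1,0,0],[2,1,0],[-2,-2,1]] U=[[-1,-2,-1],[0,-2,-2],[0,0,-1]]

  row1 -= 2·row0 → [0,-2,-2]
  row2 -= -2·row0 → [0,4,3]
  row2 -= -2·row1 → [0,0,-1]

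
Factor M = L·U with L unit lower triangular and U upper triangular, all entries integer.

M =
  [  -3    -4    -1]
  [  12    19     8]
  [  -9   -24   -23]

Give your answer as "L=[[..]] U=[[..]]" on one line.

  R1 -= -4·R0 → [0,3,4]
  R2 -= 3·R0 → [0,-12,-20]
  R2 -= -4·R1 → [0,0,-4]

L=[[1,0,0],[-4,1,0],[3,-4,1]] U=[[-3,-4,-1],[0,3,4],[0,0,-4]]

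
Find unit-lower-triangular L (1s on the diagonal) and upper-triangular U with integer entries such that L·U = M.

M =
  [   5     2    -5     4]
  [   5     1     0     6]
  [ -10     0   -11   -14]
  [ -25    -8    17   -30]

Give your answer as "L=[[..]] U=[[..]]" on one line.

  r1 -= 1·r0 → [0,-1,5,2]
  r2 -= -2·r0 → [0,4,-21,-6]
  r3 -= -5·r0 → [0,2,-8,-10]
  r2 -= -4·r1 → [0,0,-1,2]
  r3 -= -2·r1 → [0,0,2,-6]
  r3 -= -2·r2 → [0,0,0,-2]

L=[[1,0,0,0],[1,1,0,0],[-2,-4,1,0],[-5,-2,-2,1]] U=[[5,2,-5,4],[0,-1,5,2],[0,0,-1,2],[0,0,0,-2]]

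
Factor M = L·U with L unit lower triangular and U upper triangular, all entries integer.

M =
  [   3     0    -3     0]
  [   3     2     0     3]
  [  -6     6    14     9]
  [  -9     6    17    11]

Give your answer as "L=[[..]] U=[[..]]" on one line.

L=[[1,0,0,0],[1,1,0,0],[-2,3,1,0],[-3,3,1,1]] U=[[3,0,-3,0],[0,2,3,3],[0,0,-1,0],[0,0,0,2]]

  R1 -= 1·R0 → [0,2,3,3]
  R2 -= -2·R0 → [0,6,8,9]
  R3 -= -3·R0 → [0,6,8,11]
  R2 -= 3·R1 → [0,0,-1,0]
  R3 -= 3·R1 → [0,0,-1,2]
  R3 -= 1·R2 → [0,0,0,2]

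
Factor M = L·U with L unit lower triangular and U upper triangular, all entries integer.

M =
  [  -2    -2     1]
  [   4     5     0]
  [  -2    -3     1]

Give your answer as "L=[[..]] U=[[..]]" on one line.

L=[[1,0,0],[-2,1,0],[1,-1,1]] U=[[-2,-2,1],[0,1,2],[0,0,2]]

  r1 -= -2·r0 → [0,1,2]
  r2 -= 1·r0 → [0,-1,0]
  r2 -= -1·r1 → [0,0,2]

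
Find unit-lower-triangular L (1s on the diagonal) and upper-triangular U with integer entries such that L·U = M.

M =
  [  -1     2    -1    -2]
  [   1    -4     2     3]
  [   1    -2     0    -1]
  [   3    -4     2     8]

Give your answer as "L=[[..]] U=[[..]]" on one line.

  R1 -= -1·R0 → [0,-2,1,1]
  R2 -= -1·R0 → [0,0,-1,-3]
  R3 -= -3·R0 → [0,2,-1,2]
  R2 -= 0·R1 → [0,0,-1,-3]
  R3 -= -1·R1 → [0,0,0,3]
  R3 -= 0·R2 → [0,0,0,3]

L=[[1,0,0,0],[-1,1,0,0],[-1,0,1,0],[-3,-1,0,1]] U=[[-1,2,-1,-2],[0,-2,1,1],[0,0,-1,-3],[0,0,0,3]]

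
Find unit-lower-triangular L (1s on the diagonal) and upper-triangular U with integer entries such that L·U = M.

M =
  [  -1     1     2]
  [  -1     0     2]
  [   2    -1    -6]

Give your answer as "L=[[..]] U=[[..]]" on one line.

L=[[1,0,0],[1,1,0],[-2,-1,1]] U=[[-1,1,2],[0,-1,0],[0,0,-2]]

  row1 -= 1·row0 → [0,-1,0]
  row2 -= -2·row0 → [0,1,-2]
  row2 -= -1·row1 → [0,0,-2]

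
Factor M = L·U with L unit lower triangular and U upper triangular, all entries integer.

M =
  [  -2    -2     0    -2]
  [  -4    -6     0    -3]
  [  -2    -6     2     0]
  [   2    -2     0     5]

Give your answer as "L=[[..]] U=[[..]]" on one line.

L=[[1,0,0,0],[2,1,0,0],[1,2,1,0],[-1,2,0,1]] U=[[-2,-2,0,-2],[0,-2,0,1],[0,0,2,0],[0,0,0,1]]

  row1 -= 2·row0 → [0,-2,0,1]
  row2 -= 1·row0 → [0,-4,2,2]
  row3 -= -1·row0 → [0,-4,0,3]
  row2 -= 2·row1 → [0,0,2,0]
  row3 -= 2·row1 → [0,0,0,1]
  row3 -= 0·row2 → [0,0,0,1]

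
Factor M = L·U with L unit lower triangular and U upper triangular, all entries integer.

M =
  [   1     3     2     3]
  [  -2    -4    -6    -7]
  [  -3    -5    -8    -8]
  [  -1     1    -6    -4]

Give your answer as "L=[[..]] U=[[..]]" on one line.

L=[[1,0,0,0],[-2,1,0,0],[-3,2,1,0],[-1,2,0,1]] U=[[1,3,2,3],[0,2,-2,-1],[0,0,2,3],[0,0,0,1]]

  row1 -= -2·row0 → [0,2,-2,-1]
  row2 -= -3·row0 → [0,4,-2,1]
  row3 -= -1·row0 → [0,4,-4,-1]
  row2 -= 2·row1 → [0,0,2,3]
  row3 -= 2·row1 → [0,0,0,1]
  row3 -= 0·row2 → [0,0,0,1]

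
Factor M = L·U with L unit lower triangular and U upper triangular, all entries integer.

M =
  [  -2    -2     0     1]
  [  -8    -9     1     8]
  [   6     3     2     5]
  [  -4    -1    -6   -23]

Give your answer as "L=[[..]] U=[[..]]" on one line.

L=[[1,0,0,0],[4,1,0,0],[-3,3,1,0],[2,-3,3,1]] U=[[-2,-2,0,1],[0,-1,1,4],[0,0,-1,-4],[0,0,0,-1]]

  r1 -= 4·r0 → [0,-1,1,4]
  r2 -= -3·r0 → [0,-3,2,8]
  r3 -= 2·r0 → [0,3,-6,-25]
  r2 -= 3·r1 → [0,0,-1,-4]
  r3 -= -3·r1 → [0,0,-3,-13]
  r3 -= 3·r2 → [0,0,0,-1]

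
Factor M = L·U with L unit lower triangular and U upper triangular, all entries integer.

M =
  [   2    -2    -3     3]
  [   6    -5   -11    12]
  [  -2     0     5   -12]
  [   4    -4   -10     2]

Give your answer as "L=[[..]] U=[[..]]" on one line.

L=[[1,0,0,0],[3,1,0,0],[-1,-2,1,0],[2,0,2,1]] U=[[2,-2,-3,3],[0,1,-2,3],[0,0,-2,-3],[0,0,0,2]]

  row1 -= 3·row0 → [0,1,-2,3]
  row2 -= -1·row0 → [0,-2,2,-9]
  row3 -= 2·row0 → [0,0,-4,-4]
  row2 -= -2·row1 → [0,0,-2,-3]
  row3 -= 0·row1 → [0,0,-4,-4]
  row3 -= 2·row2 → [0,0,0,2]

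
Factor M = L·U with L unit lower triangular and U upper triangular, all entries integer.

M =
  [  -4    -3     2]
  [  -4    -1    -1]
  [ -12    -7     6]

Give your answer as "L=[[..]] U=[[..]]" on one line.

L=[[1,0,0],[1,1,0],[3,1,1]] U=[[-4,-3,2],[0,2,-3],[0,0,3]]

  R1 -= 1·R0 → [0,2,-3]
  R2 -= 3·R0 → [0,2,0]
  R2 -= 1·R1 → [0,0,3]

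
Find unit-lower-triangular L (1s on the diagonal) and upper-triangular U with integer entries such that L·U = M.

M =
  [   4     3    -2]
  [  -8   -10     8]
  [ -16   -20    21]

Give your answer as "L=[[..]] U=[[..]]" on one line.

L=[[1,0,0],[-2,1,0],[-4,2,1]] U=[[4,3,-2],[0,-4,4],[0,0,5]]

  row1 -= -2·row0 → [0,-4,4]
  row2 -= -4·row0 → [0,-8,13]
  row2 -= 2·row1 → [0,0,5]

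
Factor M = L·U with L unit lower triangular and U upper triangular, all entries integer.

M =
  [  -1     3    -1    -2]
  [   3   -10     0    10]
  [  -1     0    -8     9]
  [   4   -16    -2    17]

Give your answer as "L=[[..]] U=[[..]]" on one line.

L=[[1,0,0,0],[-3,1,0,0],[1,3,1,0],[-4,4,3,1]] U=[[-1,3,-1,-2],[0,-1,-3,4],[0,0,2,-1],[0,0,0,-4]]

  row1 -= -3·row0 → [0,-1,-3,4]
  row2 -= 1·row0 → [0,-3,-7,11]
  row3 -= -4·row0 → [0,-4,-6,9]
  row2 -= 3·row1 → [0,0,2,-1]
  row3 -= 4·row1 → [0,0,6,-7]
  row3 -= 3·row2 → [0,0,0,-4]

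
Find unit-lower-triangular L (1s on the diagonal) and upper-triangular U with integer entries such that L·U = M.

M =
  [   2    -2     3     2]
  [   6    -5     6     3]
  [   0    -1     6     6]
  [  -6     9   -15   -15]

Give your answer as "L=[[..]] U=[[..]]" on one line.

  row1 -= 3·row0 → [0,1,-3,-3]
  row2 -= 0·row0 → [0,-1,6,6]
  row3 -= -3·row0 → [0,3,-6,-9]
  row2 -= -1·row1 → [0,0,3,3]
  row3 -= 3·row1 → [0,0,3,0]
  row3 -= 1·row2 → [0,0,0,-3]

L=[[1,0,0,0],[3,1,0,0],[0,-1,1,0],[-3,3,1,1]] U=[[2,-2,3,2],[0,1,-3,-3],[0,0,3,3],[0,0,0,-3]]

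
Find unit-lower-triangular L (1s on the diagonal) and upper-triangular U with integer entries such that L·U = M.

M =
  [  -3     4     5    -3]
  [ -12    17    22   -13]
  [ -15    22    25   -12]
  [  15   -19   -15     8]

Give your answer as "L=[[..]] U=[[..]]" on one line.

  row1 -= 4·row0 → [0,1,2,-1]
  row2 -= 5·row0 → [0,2,0,3]
  row3 -= -5·row0 → [0,1,10,-7]
  row2 -= 2·row1 → [0,0,-4,5]
  row3 -= 1·row1 → [0,0,8,-6]
  row3 -= -2·row2 → [0,0,0,4]

L=[[1,0,0,0],[4,1,0,0],[5,2,1,0],[-5,1,-2,1]] U=[[-3,4,5,-3],[0,1,2,-1],[0,0,-4,5],[0,0,0,4]]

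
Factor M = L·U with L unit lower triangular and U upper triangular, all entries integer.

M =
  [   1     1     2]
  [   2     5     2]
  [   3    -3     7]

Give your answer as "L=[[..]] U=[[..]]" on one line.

  R1 -= 2·R0 → [0,3,-2]
  R2 -= 3·R0 → [0,-6,1]
  R2 -= -2·R1 → [0,0,-3]

L=[[1,0,0],[2,1,0],[3,-2,1]] U=[[1,1,2],[0,3,-2],[0,0,-3]]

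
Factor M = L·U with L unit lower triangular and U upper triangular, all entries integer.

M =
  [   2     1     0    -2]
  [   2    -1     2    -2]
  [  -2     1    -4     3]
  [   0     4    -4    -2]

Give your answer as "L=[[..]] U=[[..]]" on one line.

L=[[1,0,0,0],[1,1,0,0],[-1,-1,1,0],[0,-2,0,1]] U=[[2,1,0,-2],[0,-2,2,0],[0,0,-2,1],[0,0,0,-2]]

  R1 -= 1·R0 → [0,-2,2,0]
  R2 -= -1·R0 → [0,2,-4,1]
  R3 -= 0·R0 → [0,4,-4,-2]
  R2 -= -1·R1 → [0,0,-2,1]
  R3 -= -2·R1 → [0,0,0,-2]
  R3 -= 0·R2 → [0,0,0,-2]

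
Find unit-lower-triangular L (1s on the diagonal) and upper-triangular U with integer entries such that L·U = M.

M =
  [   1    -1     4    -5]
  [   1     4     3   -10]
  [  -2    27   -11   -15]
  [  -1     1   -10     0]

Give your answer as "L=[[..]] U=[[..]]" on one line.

L=[[1,0,0,0],[1,1,0,0],[-2,5,1,0],[-1,0,-3,1]] U=[[1,-1,4,-5],[0,5,-1,-5],[0,0,2,0],[0,0,0,-5]]

  r1 -= 1·r0 → [0,5,-1,-5]
  r2 -= -2·r0 → [0,25,-3,-25]
  r3 -= -1·r0 → [0,0,-6,-5]
  r2 -= 5·r1 → [0,0,2,0]
  r3 -= 0·r1 → [0,0,-6,-5]
  r3 -= -3·r2 → [0,0,0,-5]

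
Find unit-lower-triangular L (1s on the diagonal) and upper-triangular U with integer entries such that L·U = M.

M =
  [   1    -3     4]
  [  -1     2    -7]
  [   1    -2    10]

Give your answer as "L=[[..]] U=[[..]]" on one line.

  R1 -= -1·R0 → [0,-1,-3]
  R2 -= 1·R0 → [0,1,6]
  R2 -= -1·R1 → [0,0,3]

L=[[1,0,0],[-1,1,0],[1,-1,1]] U=[[1,-3,4],[0,-1,-3],[0,0,3]]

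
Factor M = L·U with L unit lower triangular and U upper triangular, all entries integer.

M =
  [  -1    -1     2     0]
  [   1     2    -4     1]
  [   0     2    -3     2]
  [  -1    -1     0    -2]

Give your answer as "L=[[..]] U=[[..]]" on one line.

  R1 -= -1·R0 → [0,1,-2,1]
  R2 -= 0·R0 → [0,2,-3,2]
  R3 -= 1·R0 → [0,0,-2,-2]
  R2 -= 2·R1 → [0,0,1,0]
  R3 -= 0·R1 → [0,0,-2,-2]
  R3 -= -2·R2 → [0,0,0,-2]

L=[[1,0,0,0],[-1,1,0,0],[0,2,1,0],[1,0,-2,1]] U=[[-1,-1,2,0],[0,1,-2,1],[0,0,1,0],[0,0,0,-2]]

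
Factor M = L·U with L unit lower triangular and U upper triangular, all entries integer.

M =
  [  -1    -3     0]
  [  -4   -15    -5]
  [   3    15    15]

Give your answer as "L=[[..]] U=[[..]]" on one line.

  R1 -= 4·R0 → [0,-3,-5]
  R2 -= -3·R0 → [0,6,15]
  R2 -= -2·R1 → [0,0,5]

L=[[1,0,0],[4,1,0],[-3,-2,1]] U=[[-1,-3,0],[0,-3,-5],[0,0,5]]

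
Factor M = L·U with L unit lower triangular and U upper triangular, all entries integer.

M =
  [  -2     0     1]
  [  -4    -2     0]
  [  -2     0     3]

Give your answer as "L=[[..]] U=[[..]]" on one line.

  row1 -= 2·row0 → [0,-2,-2]
  row2 -= 1·row0 → [0,0,2]
  row2 -= 0·row1 → [0,0,2]

L=[[1,0,0],[2,1,0],[1,0,1]] U=[[-2,0,1],[0,-2,-2],[0,0,2]]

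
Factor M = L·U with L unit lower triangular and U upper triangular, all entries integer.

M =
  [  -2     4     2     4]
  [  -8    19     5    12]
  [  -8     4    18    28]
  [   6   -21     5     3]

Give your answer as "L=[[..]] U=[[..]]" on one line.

L=[[1,0,0,0],[4,1,0,0],[4,-4,1,0],[-3,-3,-1,1]] U=[[-2,4,2,4],[0,3,-3,-4],[0,0,-2,-4],[0,0,0,-1]]

  row1 -= 4·row0 → [0,3,-3,-4]
  row2 -= 4·row0 → [0,-12,10,12]
  row3 -= -3·row0 → [0,-9,11,15]
  row2 -= -4·row1 → [0,0,-2,-4]
  row3 -= -3·row1 → [0,0,2,3]
  row3 -= -1·row2 → [0,0,0,-1]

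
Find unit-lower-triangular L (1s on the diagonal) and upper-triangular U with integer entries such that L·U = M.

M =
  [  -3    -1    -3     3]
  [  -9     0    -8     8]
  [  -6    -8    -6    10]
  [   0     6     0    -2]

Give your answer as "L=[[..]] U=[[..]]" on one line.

  row1 -= 3·row0 → [0,3,1,-1]
  row2 -= 2·row0 → [0,-6,0,4]
  row3 -= 0·row0 → [0,6,0,-2]
  row2 -= -2·row1 → [0,0,2,2]
  row3 -= 2·row1 → [0,0,-2,0]
  row3 -= -1·row2 → [0,0,0,2]

L=[[1,0,0,0],[3,1,0,0],[2,-2,1,0],[0,2,-1,1]] U=[[-3,-1,-3,3],[0,3,1,-1],[0,0,2,2],[0,0,0,2]]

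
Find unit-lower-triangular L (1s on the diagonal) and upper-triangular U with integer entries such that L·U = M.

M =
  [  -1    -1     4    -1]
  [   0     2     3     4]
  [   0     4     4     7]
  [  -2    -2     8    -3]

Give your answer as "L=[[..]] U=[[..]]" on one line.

  r1 -= 0·r0 → [0,2,3,4]
  r2 -= 0·r0 → [0,4,4,7]
  r3 -= 2·r0 → [0,0,0,-1]
  r2 -= 2·r1 → [0,0,-2,-1]
  r3 -= 0·r1 → [0,0,0,-1]
  r3 -= 0·r2 → [0,0,0,-1]

L=[[1,0,0,0],[0,1,0,0],[0,2,1,0],[2,0,0,1]] U=[[-1,-1,4,-1],[0,2,3,4],[0,0,-2,-1],[0,0,0,-1]]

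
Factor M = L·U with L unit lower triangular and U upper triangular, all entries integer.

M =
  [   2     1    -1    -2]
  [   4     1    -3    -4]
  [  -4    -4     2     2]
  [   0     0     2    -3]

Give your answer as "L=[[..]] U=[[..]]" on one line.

L=[[1,0,0,0],[2,1,0,0],[-2,2,1,0],[0,0,1,1]] U=[[2,1,-1,-2],[0,-1,-1,0],[0,0,2,-2],[0,0,0,-1]]

  row1 -= 2·row0 → [0,-1,-1,0]
  row2 -= -2·row0 → [0,-2,0,-2]
  row3 -= 0·row0 → [0,0,2,-3]
  row2 -= 2·row1 → [0,0,2,-2]
  row3 -= 0·row1 → [0,0,2,-3]
  row3 -= 1·row2 → [0,0,0,-1]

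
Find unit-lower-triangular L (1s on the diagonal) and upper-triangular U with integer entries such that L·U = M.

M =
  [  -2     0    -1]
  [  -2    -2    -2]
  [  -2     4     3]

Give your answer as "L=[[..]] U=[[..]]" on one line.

  r1 -= 1·r0 → [0,-2,-1]
  r2 -= 1·r0 → [0,4,4]
  r2 -= -2·r1 → [0,0,2]

L=[[1,0,0],[1,1,0],[1,-2,1]] U=[[-2,0,-1],[0,-2,-1],[0,0,2]]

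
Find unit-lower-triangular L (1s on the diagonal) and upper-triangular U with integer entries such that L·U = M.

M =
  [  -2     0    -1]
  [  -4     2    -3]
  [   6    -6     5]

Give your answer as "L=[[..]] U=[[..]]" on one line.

  r1 -= 2·r0 → [0,2,-1]
  r2 -= -3·r0 → [0,-6,2]
  r2 -= -3·r1 → [0,0,-1]

L=[[1,0,0],[2,1,0],[-3,-3,1]] U=[[-2,0,-1],[0,2,-1],[0,0,-1]]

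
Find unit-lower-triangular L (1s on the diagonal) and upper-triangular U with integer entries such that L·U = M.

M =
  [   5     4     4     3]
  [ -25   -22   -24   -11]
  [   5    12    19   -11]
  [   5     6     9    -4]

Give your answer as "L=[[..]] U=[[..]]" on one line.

  r1 -= -5·r0 → [0,-2,-4,4]
  r2 -= 1·r0 → [0,8,15,-14]
  r3 -= 1·r0 → [0,2,5,-7]
  r2 -= -4·r1 → [0,0,-1,2]
  r3 -= -1·r1 → [0,0,1,-3]
  r3 -= -1·r2 → [0,0,0,-1]

L=[[1,0,0,0],[-5,1,0,0],[1,-4,1,0],[1,-1,-1,1]] U=[[5,4,4,3],[0,-2,-4,4],[0,0,-1,2],[0,0,0,-1]]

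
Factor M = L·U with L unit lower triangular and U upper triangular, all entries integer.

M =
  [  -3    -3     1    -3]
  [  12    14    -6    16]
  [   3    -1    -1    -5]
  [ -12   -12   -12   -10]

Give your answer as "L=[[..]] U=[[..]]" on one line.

L=[[1,0,0,0],[-4,1,0,0],[-1,-2,1,0],[4,0,4,1]] U=[[-3,-3,1,-3],[0,2,-2,4],[0,0,-4,0],[0,0,0,2]]

  R1 -= -4·R0 → [0,2,-2,4]
  R2 -= -1·R0 → [0,-4,0,-8]
  R3 -= 4·R0 → [0,0,-16,2]
  R2 -= -2·R1 → [0,0,-4,0]
  R3 -= 0·R1 → [0,0,-16,2]
  R3 -= 4·R2 → [0,0,0,2]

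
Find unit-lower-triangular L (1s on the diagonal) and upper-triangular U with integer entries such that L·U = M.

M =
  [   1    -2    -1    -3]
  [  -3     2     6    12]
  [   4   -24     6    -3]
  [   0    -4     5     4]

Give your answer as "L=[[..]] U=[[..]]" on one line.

L=[[1,0,0,0],[-3,1,0,0],[4,4,1,0],[0,1,-1,1]] U=[[1,-2,-1,-3],[0,-4,3,3],[0,0,-2,-3],[0,0,0,-2]]

  R1 -= -3·R0 → [0,-4,3,3]
  R2 -= 4·R0 → [0,-16,10,9]
  R3 -= 0·R0 → [0,-4,5,4]
  R2 -= 4·R1 → [0,0,-2,-3]
  R3 -= 1·R1 → [0,0,2,1]
  R3 -= -1·R2 → [0,0,0,-2]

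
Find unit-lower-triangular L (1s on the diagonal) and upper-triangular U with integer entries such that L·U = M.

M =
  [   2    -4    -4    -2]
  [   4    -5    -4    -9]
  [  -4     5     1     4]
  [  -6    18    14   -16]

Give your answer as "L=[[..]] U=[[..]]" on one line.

L=[[1,0,0,0],[2,1,0,0],[-2,-1,1,0],[-3,2,2,1]] U=[[2,-4,-4,-2],[0,3,4,-5],[0,0,-3,-5],[0,0,0,-2]]

  R1 -= 2·R0 → [0,3,4,-5]
  R2 -= -2·R0 → [0,-3,-7,0]
  R3 -= -3·R0 → [0,6,2,-22]
  R2 -= -1·R1 → [0,0,-3,-5]
  R3 -= 2·R1 → [0,0,-6,-12]
  R3 -= 2·R2 → [0,0,0,-2]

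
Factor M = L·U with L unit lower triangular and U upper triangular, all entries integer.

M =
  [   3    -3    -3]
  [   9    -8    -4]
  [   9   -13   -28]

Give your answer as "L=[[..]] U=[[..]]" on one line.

  row1 -= 3·row0 → [0,1,5]
  row2 -= 3·row0 → [0,-4,-19]
  row2 -= -4·row1 → [0,0,1]

L=[[1,0,0],[3,1,0],[3,-4,1]] U=[[3,-3,-3],[0,1,5],[0,0,1]]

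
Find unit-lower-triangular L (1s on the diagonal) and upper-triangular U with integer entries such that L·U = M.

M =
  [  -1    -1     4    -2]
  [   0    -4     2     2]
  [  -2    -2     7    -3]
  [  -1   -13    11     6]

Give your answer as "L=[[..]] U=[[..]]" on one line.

  row1 -= 0·row0 → [0,-4,2,2]
  row2 -= 2·row0 → [0,0,-1,1]
  row3 -= 1·row0 → [0,-12,7,8]
  row2 -= 0·row1 → [0,0,-1,1]
  row3 -= 3·row1 → [0,0,1,2]
  row3 -= -1·row2 → [0,0,0,3]

L=[[1,0,0,0],[0,1,0,0],[2,0,1,0],[1,3,-1,1]] U=[[-1,-1,4,-2],[0,-4,2,2],[0,0,-1,1],[0,0,0,3]]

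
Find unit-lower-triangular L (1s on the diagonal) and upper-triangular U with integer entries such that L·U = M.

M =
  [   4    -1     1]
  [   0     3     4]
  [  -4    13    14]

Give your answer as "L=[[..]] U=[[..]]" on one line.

L=[[1,0,0],[0,1,0],[-1,4,1]] U=[[4,-1,1],[0,3,4],[0,0,-1]]

  R1 -= 0·R0 → [0,3,4]
  R2 -= -1·R0 → [0,12,15]
  R2 -= 4·R1 → [0,0,-1]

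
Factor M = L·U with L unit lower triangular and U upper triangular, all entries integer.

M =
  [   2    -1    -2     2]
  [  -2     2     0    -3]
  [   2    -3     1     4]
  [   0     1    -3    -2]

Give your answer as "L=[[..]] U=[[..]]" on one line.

L=[[1,0,0,0],[-1,1,0,0],[1,-2,1,0],[0,1,1,1]] U=[[2,-1,-2,2],[0,1,-2,-1],[0,0,-1,0],[0,0,0,-1]]

  r1 -= -1·r0 → [0,1,-2,-1]
  r2 -= 1·r0 → [0,-2,3,2]
  r3 -= 0·r0 → [0,1,-3,-2]
  r2 -= -2·r1 → [0,0,-1,0]
  r3 -= 1·r1 → [0,0,-1,-1]
  r3 -= 1·r2 → [0,0,0,-1]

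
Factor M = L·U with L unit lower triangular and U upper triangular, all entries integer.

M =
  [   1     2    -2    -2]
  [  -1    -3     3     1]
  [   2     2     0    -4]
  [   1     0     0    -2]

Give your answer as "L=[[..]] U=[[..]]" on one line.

  r1 -= -1·r0 → [0,-1,1,-1]
  r2 -= 2·r0 → [0,-2,4,0]
  r3 -= 1·r0 → [0,-2,2,0]
  r2 -= 2·r1 → [0,0,2,2]
  r3 -= 2·r1 → [0,0,0,2]
  r3 -= 0·r2 → [0,0,0,2]

L=[[1,0,0,0],[-1,1,0,0],[2,2,1,0],[1,2,0,1]] U=[[1,2,-2,-2],[0,-1,1,-1],[0,0,2,2],[0,0,0,2]]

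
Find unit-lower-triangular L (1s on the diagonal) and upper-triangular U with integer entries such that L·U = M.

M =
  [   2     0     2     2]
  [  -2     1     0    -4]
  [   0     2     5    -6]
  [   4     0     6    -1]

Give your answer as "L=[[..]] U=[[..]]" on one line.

  r1 -= -1·r0 → [0,1,2,-2]
  r2 -= 0·r0 → [0,2,5,-6]
  r3 -= 2·r0 → [0,0,2,-5]
  r2 -= 2·r1 → [0,0,1,-2]
  r3 -= 0·r1 → [0,0,2,-5]
  r3 -= 2·r2 → [0,0,0,-1]

L=[[1,0,0,0],[-1,1,0,0],[0,2,1,0],[2,0,2,1]] U=[[2,0,2,2],[0,1,2,-2],[0,0,1,-2],[0,0,0,-1]]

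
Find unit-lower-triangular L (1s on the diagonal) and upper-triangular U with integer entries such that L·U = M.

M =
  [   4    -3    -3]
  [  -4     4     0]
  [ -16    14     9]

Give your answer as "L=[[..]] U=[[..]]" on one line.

  R1 -= -1·R0 → [0,1,-3]
  R2 -= -4·R0 → [0,2,-3]
  R2 -= 2·R1 → [0,0,3]

L=[[1,0,0],[-1,1,0],[-4,2,1]] U=[[4,-3,-3],[0,1,-3],[0,0,3]]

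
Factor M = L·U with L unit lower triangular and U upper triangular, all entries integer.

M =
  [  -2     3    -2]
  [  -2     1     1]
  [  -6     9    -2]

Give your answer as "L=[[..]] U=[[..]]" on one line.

L=[[1,0,0],[1,1,0],[3,0,1]] U=[[-2,3,-2],[0,-2,3],[0,0,4]]

  r1 -= 1·r0 → [0,-2,3]
  r2 -= 3·r0 → [0,0,4]
  r2 -= 0·r1 → [0,0,4]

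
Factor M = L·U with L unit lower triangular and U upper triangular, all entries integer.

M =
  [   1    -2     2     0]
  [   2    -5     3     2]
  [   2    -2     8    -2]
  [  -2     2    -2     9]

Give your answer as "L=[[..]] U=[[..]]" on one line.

L=[[1,0,0,0],[2,1,0,0],[2,-2,1,0],[-2,2,2,1]] U=[[1,-2,2,0],[0,-1,-1,2],[0,0,2,2],[0,0,0,1]]

  row1 -= 2·row0 → [0,-1,-1,2]
  row2 -= 2·row0 → [0,2,4,-2]
  row3 -= -2·row0 → [0,-2,2,9]
  row2 -= -2·row1 → [0,0,2,2]
  row3 -= 2·row1 → [0,0,4,5]
  row3 -= 2·row2 → [0,0,0,1]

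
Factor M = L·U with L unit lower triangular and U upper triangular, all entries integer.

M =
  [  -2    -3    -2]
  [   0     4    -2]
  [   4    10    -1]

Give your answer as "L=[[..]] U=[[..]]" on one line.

L=[[1,0,0],[0,1,0],[-2,1,1]] U=[[-2,-3,-2],[0,4,-2],[0,0,-3]]

  R1 -= 0·R0 → [0,4,-2]
  R2 -= -2·R0 → [0,4,-5]
  R2 -= 1·R1 → [0,0,-3]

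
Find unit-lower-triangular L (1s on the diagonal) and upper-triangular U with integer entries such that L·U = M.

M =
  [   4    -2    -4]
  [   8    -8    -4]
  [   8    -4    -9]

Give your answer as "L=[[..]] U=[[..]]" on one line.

  R1 -= 2·R0 → [0,-4,4]
  R2 -= 2·R0 → [0,0,-1]
  R2 -= 0·R1 → [0,0,-1]

L=[[1,0,0],[2,1,0],[2,0,1]] U=[[4,-2,-4],[0,-4,4],[0,0,-1]]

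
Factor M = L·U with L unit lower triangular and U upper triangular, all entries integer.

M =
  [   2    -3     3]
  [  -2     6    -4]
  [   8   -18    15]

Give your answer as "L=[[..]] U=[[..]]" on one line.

L=[[1,0,0],[-1,1,0],[4,-2,1]] U=[[2,-3,3],[0,3,-1],[0,0,1]]

  r1 -= -1·r0 → [0,3,-1]
  r2 -= 4·r0 → [0,-6,3]
  r2 -= -2·r1 → [0,0,1]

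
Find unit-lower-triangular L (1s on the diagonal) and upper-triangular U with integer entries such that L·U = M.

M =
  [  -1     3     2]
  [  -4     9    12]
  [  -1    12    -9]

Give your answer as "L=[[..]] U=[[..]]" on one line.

  r1 -= 4·r0 → [0,-3,4]
  r2 -= 1·r0 → [0,9,-11]
  r2 -= -3·r1 → [0,0,1]

L=[[1,0,0],[4,1,0],[1,-3,1]] U=[[-1,3,2],[0,-3,4],[0,0,1]]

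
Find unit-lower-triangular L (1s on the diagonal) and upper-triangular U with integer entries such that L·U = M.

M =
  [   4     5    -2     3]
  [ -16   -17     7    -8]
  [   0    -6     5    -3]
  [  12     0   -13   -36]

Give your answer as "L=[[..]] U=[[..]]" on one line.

L=[[1,0,0,0],[-4,1,0,0],[0,-2,1,0],[3,-5,-4,1]] U=[[4,5,-2,3],[0,3,-1,4],[0,0,3,5],[0,0,0,-5]]

  r1 -= -4·r0 → [0,3,-1,4]
  r2 -= 0·r0 → [0,-6,5,-3]
  r3 -= 3·r0 → [0,-15,-7,-45]
  r2 -= -2·r1 → [0,0,3,5]
  r3 -= -5·r1 → [0,0,-12,-25]
  r3 -= -4·r2 → [0,0,0,-5]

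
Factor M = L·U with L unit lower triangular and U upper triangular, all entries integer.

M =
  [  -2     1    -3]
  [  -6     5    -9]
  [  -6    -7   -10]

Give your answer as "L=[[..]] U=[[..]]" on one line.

  r1 -= 3·r0 → [0,2,0]
  r2 -= 3·r0 → [0,-10,-1]
  r2 -= -5·r1 → [0,0,-1]

L=[[1,0,0],[3,1,0],[3,-5,1]] U=[[-2,1,-3],[0,2,0],[0,0,-1]]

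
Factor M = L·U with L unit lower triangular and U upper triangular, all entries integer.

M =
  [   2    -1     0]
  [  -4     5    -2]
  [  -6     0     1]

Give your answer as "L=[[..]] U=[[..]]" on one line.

L=[[1,0,0],[-2,1,0],[-3,-1,1]] U=[[2,-1,0],[0,3,-2],[0,0,-1]]

  row1 -= -2·row0 → [0,3,-2]
  row2 -= -3·row0 → [0,-3,1]
  row2 -= -1·row1 → [0,0,-1]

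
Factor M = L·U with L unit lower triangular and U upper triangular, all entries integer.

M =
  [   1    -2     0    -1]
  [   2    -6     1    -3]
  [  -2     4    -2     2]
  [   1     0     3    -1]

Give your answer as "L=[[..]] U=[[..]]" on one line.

L=[[1,0,0,0],[2,1,0,0],[-2,0,1,0],[1,-1,-2,1]] U=[[1,-2,0,-1],[0,-2,1,-1],[0,0,-2,0],[0,0,0,-1]]

  row1 -= 2·row0 → [0,-2,1,-1]
  row2 -= -2·row0 → [0,0,-2,0]
  row3 -= 1·row0 → [0,2,3,0]
  row2 -= 0·row1 → [0,0,-2,0]
  row3 -= -1·row1 → [0,0,4,-1]
  row3 -= -2·row2 → [0,0,0,-1]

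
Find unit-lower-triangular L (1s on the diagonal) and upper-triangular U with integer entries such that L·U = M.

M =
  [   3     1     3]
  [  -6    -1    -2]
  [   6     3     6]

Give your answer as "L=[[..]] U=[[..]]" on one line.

L=[[1,0,0],[-2,1,0],[2,1,1]] U=[[3,1,3],[0,1,4],[0,0,-4]]

  R1 -= -2·R0 → [0,1,4]
  R2 -= 2·R0 → [0,1,0]
  R2 -= 1·R1 → [0,0,-4]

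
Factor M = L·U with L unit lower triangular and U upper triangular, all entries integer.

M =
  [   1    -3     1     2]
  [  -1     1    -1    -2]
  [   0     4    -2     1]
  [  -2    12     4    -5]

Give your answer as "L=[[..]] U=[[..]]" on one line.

L=[[1,0,0,0],[-1,1,0,0],[0,-2,1,0],[-2,-3,-3,1]] U=[[1,-3,1,2],[0,-2,0,0],[0,0,-2,1],[0,0,0,2]]

  R1 -= -1·R0 → [0,-2,0,0]
  R2 -= 0·R0 → [0,4,-2,1]
  R3 -= -2·R0 → [0,6,6,-1]
  R2 -= -2·R1 → [0,0,-2,1]
  R3 -= -3·R1 → [0,0,6,-1]
  R3 -= -3·R2 → [0,0,0,2]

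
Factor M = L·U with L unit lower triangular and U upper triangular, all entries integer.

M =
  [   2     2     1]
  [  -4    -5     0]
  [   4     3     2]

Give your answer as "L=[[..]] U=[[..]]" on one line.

L=[[1,0,0],[-2,1,0],[2,1,1]] U=[[2,2,1],[0,-1,2],[0,0,-2]]

  r1 -= -2·r0 → [0,-1,2]
  r2 -= 2·r0 → [0,-1,0]
  r2 -= 1·r1 → [0,0,-2]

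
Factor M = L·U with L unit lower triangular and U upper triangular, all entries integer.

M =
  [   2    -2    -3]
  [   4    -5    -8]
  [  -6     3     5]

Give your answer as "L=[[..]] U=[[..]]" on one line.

  r1 -= 2·r0 → [0,-1,-2]
  r2 -= -3·r0 → [0,-3,-4]
  r2 -= 3·r1 → [0,0,2]

L=[[1,0,0],[2,1,0],[-3,3,1]] U=[[2,-2,-3],[0,-1,-2],[0,0,2]]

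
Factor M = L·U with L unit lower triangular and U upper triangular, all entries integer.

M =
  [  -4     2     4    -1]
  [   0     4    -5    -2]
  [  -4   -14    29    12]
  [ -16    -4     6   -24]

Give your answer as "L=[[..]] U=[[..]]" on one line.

  row1 -= 0·row0 → [0,4,-5,-2]
  row2 -= 1·row0 → [0,-16,25,13]
  row3 -= 4·row0 → [0,-12,-10,-20]
  row2 -= -4·row1 → [0,0,5,5]
  row3 -= -3·row1 → [0,0,-25,-26]
  row3 -= -5·row2 → [0,0,0,-1]

L=[[1,0,0,0],[0,1,0,0],[1,-4,1,0],[4,-3,-5,1]] U=[[-4,2,4,-1],[0,4,-5,-2],[0,0,5,5],[0,0,0,-1]]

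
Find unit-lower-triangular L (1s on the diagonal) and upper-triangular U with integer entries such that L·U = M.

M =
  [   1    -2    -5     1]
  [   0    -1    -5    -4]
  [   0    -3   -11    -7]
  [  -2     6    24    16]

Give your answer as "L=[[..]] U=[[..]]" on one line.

  R1 -= 0·R0 → [0,-1,-5,-4]
  R2 -= 0·R0 → [0,-3,-11,-7]
  R3 -= -2·R0 → [0,2,14,18]
  R2 -= 3·R1 → [0,0,4,5]
  R3 -= -2·R1 → [0,0,4,10]
  R3 -= 1·R2 → [0,0,0,5]

L=[[1,0,0,0],[0,1,0,0],[0,3,1,0],[-2,-2,1,1]] U=[[1,-2,-5,1],[0,-1,-5,-4],[0,0,4,5],[0,0,0,5]]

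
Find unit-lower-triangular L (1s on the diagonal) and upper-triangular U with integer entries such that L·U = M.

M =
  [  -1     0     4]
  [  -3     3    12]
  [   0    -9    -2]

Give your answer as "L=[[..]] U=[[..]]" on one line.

  R1 -= 3·R0 → [0,3,0]
  R2 -= 0·R0 → [0,-9,-2]
  R2 -= -3·R1 → [0,0,-2]

L=[[1,0,0],[3,1,0],[0,-3,1]] U=[[-1,0,4],[0,3,0],[0,0,-2]]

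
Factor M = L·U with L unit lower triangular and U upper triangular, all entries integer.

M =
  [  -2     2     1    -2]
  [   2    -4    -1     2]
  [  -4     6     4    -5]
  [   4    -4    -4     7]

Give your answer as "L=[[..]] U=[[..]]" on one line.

L=[[1,0,0,0],[-1,1,0,0],[2,-1,1,0],[-2,0,-1,1]] U=[[-2,2,1,-2],[0,-2,0,0],[0,0,2,-1],[0,0,0,2]]

  row1 -= -1·row0 → [0,-2,0,0]
  row2 -= 2·row0 → [0,2,2,-1]
  row3 -= -2·row0 → [0,0,-2,3]
  row2 -= -1·row1 → [0,0,2,-1]
  row3 -= 0·row1 → [0,0,-2,3]
  row3 -= -1·row2 → [0,0,0,2]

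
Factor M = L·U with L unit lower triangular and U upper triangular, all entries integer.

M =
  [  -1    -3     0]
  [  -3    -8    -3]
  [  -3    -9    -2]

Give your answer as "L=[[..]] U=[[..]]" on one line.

L=[[1,0,0],[3,1,0],[3,0,1]] U=[[-1,-3,0],[0,1,-3],[0,0,-2]]

  r1 -= 3·r0 → [0,1,-3]
  r2 -= 3·r0 → [0,0,-2]
  r2 -= 0·r1 → [0,0,-2]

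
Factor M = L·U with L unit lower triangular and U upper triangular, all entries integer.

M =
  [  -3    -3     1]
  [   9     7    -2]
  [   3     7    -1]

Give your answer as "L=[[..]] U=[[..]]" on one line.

L=[[1,0,0],[-3,1,0],[-1,-2,1]] U=[[-3,-3,1],[0,-2,1],[0,0,2]]

  r1 -= -3·r0 → [0,-2,1]
  r2 -= -1·r0 → [0,4,0]
  r2 -= -2·r1 → [0,0,2]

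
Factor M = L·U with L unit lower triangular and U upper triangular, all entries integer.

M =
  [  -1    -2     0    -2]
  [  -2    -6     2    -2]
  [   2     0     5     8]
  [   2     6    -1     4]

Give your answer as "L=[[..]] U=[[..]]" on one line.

L=[[1,0,0,0],[2,1,0,0],[-2,2,1,0],[-2,-1,1,1]] U=[[-1,-2,0,-2],[0,-2,2,2],[0,0,1,0],[0,0,0,2]]

  row1 -= 2·row0 → [0,-2,2,2]
  row2 -= -2·row0 → [0,-4,5,4]
  row3 -= -2·row0 → [0,2,-1,0]
  row2 -= 2·row1 → [0,0,1,0]
  row3 -= -1·row1 → [0,0,1,2]
  row3 -= 1·row2 → [0,0,0,2]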